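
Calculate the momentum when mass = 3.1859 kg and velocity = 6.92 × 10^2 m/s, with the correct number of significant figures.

momentum = 3.1859 kg × 6.92 × 10^2 m/s = 2204.6428 kg·m/s.
3.1859 has 5 significant figures; 6.92 × 10^2 has 3.
Division/multiplication keeps the fewest: 3 significant figures.
Rounded: 2.20 × 10^3 kg·m/s.

2.20 × 10^3 kg·m/s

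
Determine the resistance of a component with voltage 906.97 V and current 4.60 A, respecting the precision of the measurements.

197 Ω

resistance = 906.97 V ÷ 4.60 A = 197.167391304… Ω.
906.97 has 5 significant figures; 4.60 has 3.
Division/multiplication keeps the fewest: 3 significant figures.
Rounded: 197 Ω.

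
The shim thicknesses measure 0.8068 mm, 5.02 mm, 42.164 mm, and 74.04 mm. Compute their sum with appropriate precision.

122.03 mm

0.8068 mm + 5.02 mm + 42.164 mm + 74.04 mm = 122.0308 mm.
Addition/subtraction keeps the fewest decimal places: 0.8068 → 4 decimal places, 5.02 → 2 decimal places, 42.164 → 3 decimal places, 74.04 → 2 decimal places; limit is 2.
Rounded to 2 decimal places: 122.03 mm.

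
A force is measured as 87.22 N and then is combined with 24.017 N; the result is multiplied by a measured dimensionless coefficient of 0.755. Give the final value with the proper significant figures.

84.0 N

87.22 N + 24.017 N = 111.237 N; the sum is limited to 2 decimal places (5 s.f.).
Carrying full precision, 111.237 × 0.755 = 83.983935 N; 0.755 has 3 s.f., so the result keeps min(5, 3) = 3 s.f.
Rounded to 3 significant figures: 84.0 N.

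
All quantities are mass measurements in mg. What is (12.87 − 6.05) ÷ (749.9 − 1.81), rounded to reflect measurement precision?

0.00912

12.87 − 6.05 = 6.82, limited to 2 d.p. → 3 s.f.; 749.9 − 1.81 = 748.09, limited to 1 d.p. → 4 s.f.
Carrying full precision, 6.82 ÷ 748.09 = 0.00911655014771…; keep min(3, 4) = 3 s.f.
Rounded to 3 significant figures: 0.00912.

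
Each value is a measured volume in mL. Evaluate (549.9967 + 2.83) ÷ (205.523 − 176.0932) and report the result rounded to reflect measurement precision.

549.9967 + 2.83 = 552.8267, limited to 2 d.p. → 5 s.f.; 205.523 − 176.0932 = 29.4298, limited to 3 d.p. → 5 s.f.
Carrying full precision, 552.8267 ÷ 29.4298 = 18.78458909…; keep min(5, 5) = 5 s.f.
Rounded to 5 significant figures: 18.785.

18.785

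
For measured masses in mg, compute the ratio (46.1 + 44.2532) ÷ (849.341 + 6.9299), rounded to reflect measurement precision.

0.106

46.1 + 44.2532 = 90.3532, limited to 1 d.p. → 3 s.f.; 849.341 + 6.9299 = 856.2709, limited to 3 d.p. → 6 s.f.
Carrying full precision, 90.3532 ÷ 856.2709 = 0.105519409804…; keep min(3, 6) = 3 s.f.
Rounded to 3 significant figures: 0.106.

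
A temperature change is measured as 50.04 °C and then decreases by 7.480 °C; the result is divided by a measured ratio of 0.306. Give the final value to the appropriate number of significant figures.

1.39 × 10² °C

50.04 °C − 7.480 °C = 42.560 °C; the difference is limited to 2 decimal places (4 s.f.).
Carrying full precision, 42.560 ÷ 0.306 = 139.08496732… °C; 0.306 has 3 s.f., so the result keeps min(4, 3) = 3 s.f.
Rounded to 3 significant figures: 1.39 × 10² °C.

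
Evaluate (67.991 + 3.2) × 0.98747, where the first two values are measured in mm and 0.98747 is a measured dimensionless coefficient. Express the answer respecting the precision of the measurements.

67.991 mm + 3.2 mm = 71.191 mm; the sum is limited to 1 decimal place (3 s.f.).
Carrying full precision, 71.191 × 0.98747 = 70.29897677 mm; 0.98747 has 5 s.f., so the result keeps min(3, 5) = 3 s.f.
Rounded to 3 significant figures: 70.3 mm.

70.3 mm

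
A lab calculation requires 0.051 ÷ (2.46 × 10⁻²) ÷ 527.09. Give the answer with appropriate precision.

0.0039

0.051 ÷ (2.46 × 10⁻²) ÷ 527.09 = 0.00393323859627…
Multiplication/division keeps the fewest significant figures: 0.051 → 2 s.f., 2.46 × 10⁻² → 3 s.f., 527.09 → 5 s.f.; limit is 2.
Rounded to 2 significant figures: 0.0039.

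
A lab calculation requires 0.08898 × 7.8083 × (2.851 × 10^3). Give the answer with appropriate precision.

1981

0.08898 × 7.8083 × (2.851 × 10^3) = 1980.82500443…
Multiplication/division keeps the fewest significant figures: 0.08898 → 4 s.f., 7.8083 → 5 s.f., 2.851 × 10^3 → 4 s.f.; limit is 4.
Rounded to 4 significant figures: 1981.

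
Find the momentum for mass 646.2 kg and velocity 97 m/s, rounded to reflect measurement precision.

6.3 × 10^4 kg·m/s

momentum = 646.2 kg × 97 m/s = 62681.4 kg·m/s.
646.2 has 4 significant figures; 97 has 2.
Division/multiplication keeps the fewest: 2 significant figures.
Rounded: 6.3 × 10^4 kg·m/s.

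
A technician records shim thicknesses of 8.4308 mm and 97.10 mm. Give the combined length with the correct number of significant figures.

8.4308 mm + 97.10 mm = 105.5308 mm.
Addition/subtraction keeps the fewest decimal places: 8.4308 → 4 decimal places, 97.10 → 2 decimal places; limit is 2.
Rounded to 2 decimal places: 1.0553 × 10² mm.

1.0553 × 10² mm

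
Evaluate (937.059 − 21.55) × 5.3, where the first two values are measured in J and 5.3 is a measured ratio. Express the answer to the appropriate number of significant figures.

937.059 J − 21.55 J = 915.509 J; the difference is limited to 2 decimal places (5 s.f.).
Carrying full precision, 915.509 × 5.3 = 4852.1977 J; 5.3 has 2 s.f., so the result keeps min(5, 2) = 2 s.f.
Rounded to 2 significant figures: 4.9 × 10^3 J.

4.9 × 10^3 J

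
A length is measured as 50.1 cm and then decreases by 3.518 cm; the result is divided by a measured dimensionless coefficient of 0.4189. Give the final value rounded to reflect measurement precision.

111 cm

50.1 cm − 3.518 cm = 46.582 cm; the difference is limited to 1 decimal place (3 s.f.).
Carrying full precision, 46.582 ÷ 0.4189 = 111.200763905… cm; 0.4189 has 4 s.f., so the result keeps min(3, 4) = 3 s.f.
Rounded to 3 significant figures: 111 cm.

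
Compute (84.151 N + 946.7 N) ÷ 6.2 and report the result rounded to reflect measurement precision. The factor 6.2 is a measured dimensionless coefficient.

84.151 N + 946.7 N = 1030.851 N; the sum is limited to 1 decimal place (5 s.f.).
Carrying full precision, 1030.851 ÷ 6.2 = 166.266290323… N; 6.2 has 2 s.f., so the result keeps min(5, 2) = 2 s.f.
Rounded to 2 significant figures: 1.7 × 10² N.

1.7 × 10² N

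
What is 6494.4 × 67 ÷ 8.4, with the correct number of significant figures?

5.2 × 10⁴

6494.4 × 67 ÷ 8.4 = 51800.5714286…
Multiplication/division keeps the fewest significant figures: 6494.4 → 5 s.f., 67 → 2 s.f., 8.4 → 2 s.f.; limit is 2.
Rounded to 2 significant figures: 5.2 × 10⁴.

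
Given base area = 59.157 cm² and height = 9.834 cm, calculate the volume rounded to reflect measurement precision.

volume = 59.157 cm² × 9.834 cm = 581.749938 cm³.
59.157 has 5 significant figures; 9.834 has 4.
Division/multiplication keeps the fewest: 4 significant figures.
Rounded: 581.7 cm³.

581.7 cm³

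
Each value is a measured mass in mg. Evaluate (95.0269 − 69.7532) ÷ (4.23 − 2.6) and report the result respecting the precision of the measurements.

95.0269 − 69.7532 = 25.2737, limited to 4 d.p. → 6 s.f.; 4.23 − 2.6 = 1.63, limited to 1 d.p. → 2 s.f.
Carrying full precision, 25.2737 ÷ 1.63 = 15.5053374233…; keep min(6, 2) = 2 s.f.
Rounded to 2 significant figures: 16.

16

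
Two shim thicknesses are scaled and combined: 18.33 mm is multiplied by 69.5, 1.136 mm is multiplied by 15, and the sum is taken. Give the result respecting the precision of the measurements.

18.33 × 69.5 = 1273.935 → 1.27 × 10^3 mm (3 s.f., last digit at the 10^1 place).
1.136 × 15 = 17.04 → 17 mm (2 s.f., last digit at the 10^0 place).
Sum: 1290.975 mm; keep the coarser place, 10^1.
Result: 1.29 × 10^3 mm.

1.29 × 10^3 mm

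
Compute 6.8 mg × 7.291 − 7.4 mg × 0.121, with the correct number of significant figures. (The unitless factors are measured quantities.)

6.8 × 7.291 = 49.5788 → 5.0 × 10^1 mg (2 s.f., last digit at the 10^0 place).
7.4 × 0.121 = 0.8954 → 0.90 mg (2 s.f., last digit at the 10^-2 place).
Difference: 48.6834 mg; keep the coarser place, 10^0.
Result: 49 mg.

49 mg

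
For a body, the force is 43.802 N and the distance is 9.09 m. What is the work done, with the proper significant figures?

work done = 43.802 N × 9.09 m = 398.16018 J.
43.802 has 5 significant figures; 9.09 has 3.
Division/multiplication keeps the fewest: 3 significant figures.
Rounded: 398 J.

398 J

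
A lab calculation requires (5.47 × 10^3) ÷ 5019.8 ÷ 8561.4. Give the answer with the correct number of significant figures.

1.27 × 10^-4

(5.47 × 10^3) ÷ 5019.8 ÷ 8561.4 = 0.000127278815147…
Multiplication/division keeps the fewest significant figures: 5.47 × 10^3 → 3 s.f., 5019.8 → 5 s.f., 8561.4 → 5 s.f.; limit is 3.
Rounded to 3 significant figures: 1.27 × 10^-4.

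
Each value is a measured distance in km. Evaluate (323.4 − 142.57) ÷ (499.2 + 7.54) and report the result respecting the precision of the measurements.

0.3568

323.4 − 142.57 = 180.83, limited to 1 d.p. → 4 s.f.; 499.2 + 7.54 = 506.74, limited to 1 d.p. → 4 s.f.
Carrying full precision, 180.83 ÷ 506.74 = 0.356849666496…; keep min(4, 4) = 4 s.f.
Rounded to 4 significant figures: 0.3568.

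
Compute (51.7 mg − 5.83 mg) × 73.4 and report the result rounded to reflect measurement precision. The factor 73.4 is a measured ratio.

51.7 mg − 5.83 mg = 45.87 mg; the difference is limited to 1 decimal place (3 s.f.).
Carrying full precision, 45.87 × 73.4 = 3366.858 mg; 73.4 has 3 s.f., so the result keeps min(3, 3) = 3 s.f.
Rounded to 3 significant figures: 3.37 × 10^3 mg.

3.37 × 10^3 mg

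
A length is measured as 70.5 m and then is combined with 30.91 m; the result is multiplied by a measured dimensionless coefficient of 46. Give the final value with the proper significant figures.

4.7 × 10^3 m

70.5 m + 30.91 m = 101.41 m; the sum is limited to 1 decimal place (4 s.f.).
Carrying full precision, 101.41 × 46 = 4664.86 m; 46 has 2 s.f., so the result keeps min(4, 2) = 2 s.f.
Rounded to 2 significant figures: 4.7 × 10^3 m.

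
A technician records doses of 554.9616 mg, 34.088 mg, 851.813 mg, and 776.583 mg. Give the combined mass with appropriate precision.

2217.446 mg

554.9616 mg + 34.088 mg + 851.813 mg + 776.583 mg = 2217.4456 mg.
Addition/subtraction keeps the fewest decimal places: 554.9616 → 4 decimal places, 34.088 → 3 decimal places, 851.813 → 3 decimal places, 776.583 → 3 decimal places; limit is 3.
Rounded to 3 decimal places: 2217.446 mg.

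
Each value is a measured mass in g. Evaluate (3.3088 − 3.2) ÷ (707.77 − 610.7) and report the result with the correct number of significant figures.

3.3088 − 3.2 = 0.1088, limited to 1 d.p. → 1 s.f.; 707.77 − 610.7 = 97.07, limited to 1 d.p. → 3 s.f.
Carrying full precision, 0.1088 ÷ 97.07 = 0.00112084063047…; keep min(1, 3) = 1 s.f.
Rounded to 1 significant figure: 1 × 10^-3.

1 × 10^-3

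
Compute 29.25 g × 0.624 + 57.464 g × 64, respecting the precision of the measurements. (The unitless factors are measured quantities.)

29.25 × 0.624 = 18.252 → 18.3 g (3 s.f., last digit at the 10^-1 place).
57.464 × 64 = 3677.696 → 3.7 × 10³ g (2 s.f., last digit at the 10^2 place).
Sum: 3695.948 g; keep the coarser place, 10^2.
Result: 3.7 × 10³ g.

3.7 × 10³ g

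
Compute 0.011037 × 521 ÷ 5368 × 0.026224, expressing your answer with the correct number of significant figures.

0.011037 × 521 ÷ 5368 × 0.026224 = 0.0000280915171475…
Multiplication/division keeps the fewest significant figures: 0.011037 → 5 s.f., 521 → 3 s.f., 5368 → 4 s.f., 0.026224 → 5 s.f.; limit is 3.
Rounded to 3 significant figures: 2.81 × 10^-5.

2.81 × 10^-5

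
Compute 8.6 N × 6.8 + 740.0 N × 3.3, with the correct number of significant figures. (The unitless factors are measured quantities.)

8.6 × 6.8 = 58.48 → 58 N (2 s.f., last digit at the 10^0 place).
740.0 × 3.3 = 2442 → 2.4 × 10^3 N (2 s.f., last digit at the 10^2 place).
Sum: 2500.48 N; keep the coarser place, 10^2.
Result: 2.5 × 10^3 N.

2.5 × 10^3 N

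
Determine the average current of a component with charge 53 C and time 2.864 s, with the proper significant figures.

average current = 53 C ÷ 2.864 s = 18.5055865922… A.
53 has 2 significant figures; 2.864 has 4.
Division/multiplication keeps the fewest: 2 significant figures.
Rounded: 19 A.

19 A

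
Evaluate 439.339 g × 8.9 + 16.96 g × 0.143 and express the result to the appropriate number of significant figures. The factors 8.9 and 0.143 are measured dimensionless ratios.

439.339 × 8.9 = 3910.1171 → 3.9 × 10³ g (2 s.f., last digit at the 10^2 place).
16.96 × 0.143 = 2.42528 → 2.43 g (3 s.f., last digit at the 10^-2 place).
Sum: 3912.54238 g; keep the coarser place, 10^2.
Result: 3.9 × 10³ g.

3.9 × 10³ g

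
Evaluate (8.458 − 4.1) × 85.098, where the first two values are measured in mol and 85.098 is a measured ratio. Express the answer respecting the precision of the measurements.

3.7 × 10² mol

8.458 mol − 4.1 mol = 4.358 mol; the difference is limited to 1 decimal place (2 s.f.).
Carrying full precision, 4.358 × 85.098 = 370.857084 mol; 85.098 has 5 s.f., so the result keeps min(2, 5) = 2 s.f.
Rounded to 2 significant figures: 3.7 × 10² mol.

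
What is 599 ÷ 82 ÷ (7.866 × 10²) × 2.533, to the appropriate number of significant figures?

599 ÷ 82 ÷ (7.866 × 10²) × 2.533 = 0.0235230817411…
Multiplication/division keeps the fewest significant figures: 599 → 3 s.f., 82 → 2 s.f., 7.866 × 10² → 4 s.f., 2.533 → 4 s.f.; limit is 2.
Rounded to 2 significant figures: 0.024.

0.024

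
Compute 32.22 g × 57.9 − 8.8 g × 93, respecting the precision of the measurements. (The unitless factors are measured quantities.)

1.05 × 10³ g

32.22 × 57.9 = 1865.538 → 1.87 × 10³ g (3 s.f., last digit at the 10^1 place).
8.8 × 93 = 818.4 → 8.2 × 10² g (2 s.f., last digit at the 10^1 place).
Difference: 1047.138 g; keep the coarser place, 10^1.
Result: 1.05 × 10³ g.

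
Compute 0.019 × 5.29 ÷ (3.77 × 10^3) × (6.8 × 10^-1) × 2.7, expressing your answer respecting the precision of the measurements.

4.9 × 10^-5

0.019 × 5.29 ÷ (3.77 × 10^3) × (6.8 × 10^-1) × 2.7 = 0.0000489486366048…
Multiplication/division keeps the fewest significant figures: 0.019 → 2 s.f., 5.29 → 3 s.f., 3.77 × 10^3 → 3 s.f., 6.8 × 10^-1 → 2 s.f., 2.7 → 2 s.f.; limit is 2.
Rounded to 2 significant figures: 4.9 × 10^-5.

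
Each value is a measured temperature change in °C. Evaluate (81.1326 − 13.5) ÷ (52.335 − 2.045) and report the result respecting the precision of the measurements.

1.34

81.1326 − 13.5 = 67.6326, limited to 1 d.p. → 3 s.f.; 52.335 − 2.045 = 50.290, limited to 3 d.p. → 5 s.f.
Carrying full precision, 67.6326 ÷ 50.290 = 1.34485185922…; keep min(3, 5) = 3 s.f.
Rounded to 3 significant figures: 1.34.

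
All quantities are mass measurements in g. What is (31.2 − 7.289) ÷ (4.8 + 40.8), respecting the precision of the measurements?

31.2 − 7.289 = 23.911, limited to 1 d.p. → 3 s.f.; 4.8 + 40.8 = 45.6, limited to 1 d.p. → 3 s.f.
Carrying full precision, 23.911 ÷ 45.6 = 0.524364035088…; keep min(3, 3) = 3 s.f.
Rounded to 3 significant figures: 0.524.

0.524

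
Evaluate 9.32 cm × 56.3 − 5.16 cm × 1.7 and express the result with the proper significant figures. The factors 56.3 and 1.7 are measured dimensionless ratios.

516 cm

9.32 × 56.3 = 524.716 → 525 cm (3 s.f., last digit at the 10^0 place).
5.16 × 1.7 = 8.772 → 8.8 cm (2 s.f., last digit at the 10^-1 place).
Difference: 515.944 cm; keep the coarser place, 10^0.
Result: 516 cm.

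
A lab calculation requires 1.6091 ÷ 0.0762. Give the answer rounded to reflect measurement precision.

1.6091 ÷ 0.0762 = 21.1167979003…
Multiplication/division keeps the fewest significant figures: 1.6091 → 5 s.f., 0.0762 → 3 s.f.; limit is 3.
Rounded to 3 significant figures: 21.1.

21.1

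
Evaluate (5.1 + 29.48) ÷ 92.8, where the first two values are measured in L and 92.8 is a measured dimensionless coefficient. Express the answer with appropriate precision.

3.73 × 10^-1 L

5.1 L + 29.48 L = 34.58 L; the sum is limited to 1 decimal place (3 s.f.).
Carrying full precision, 34.58 ÷ 92.8 = 0.372629310345… L; 92.8 has 3 s.f., so the result keeps min(3, 3) = 3 s.f.
Rounded to 3 significant figures: 3.73 × 10^-1 L.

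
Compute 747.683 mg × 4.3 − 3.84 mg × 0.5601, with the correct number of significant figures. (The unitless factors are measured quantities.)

3.2 × 10^3 mg

747.683 × 4.3 = 3215.0369 → 3.2 × 10^3 mg (2 s.f., last digit at the 10^2 place).
3.84 × 0.5601 = 2.150784 → 2.15 mg (3 s.f., last digit at the 10^-2 place).
Difference: 3212.886116 mg; keep the coarser place, 10^2.
Result: 3.2 × 10^3 mg.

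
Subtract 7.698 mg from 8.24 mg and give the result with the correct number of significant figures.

0.54 mg

8.24 mg − 7.698 mg = 0.542 mg.
Addition/subtraction keeps the fewest decimal places: 8.24 → 2 decimal places, 7.698 → 3 decimal places; limit is 2.
Rounded to 2 decimal places: 0.54 mg.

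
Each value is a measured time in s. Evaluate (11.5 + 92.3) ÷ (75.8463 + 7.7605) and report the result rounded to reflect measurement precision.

1.242

11.5 + 92.3 = 103.8, limited to 1 d.p. → 4 s.f.; 75.8463 + 7.7605 = 83.6068, limited to 4 d.p. → 6 s.f.
Carrying full precision, 103.8 ÷ 83.6068 = 1.24152580891…; keep min(4, 6) = 4 s.f.
Rounded to 4 significant figures: 1.242.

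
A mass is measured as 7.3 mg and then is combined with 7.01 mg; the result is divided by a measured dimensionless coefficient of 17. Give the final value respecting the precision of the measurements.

0.84 mg

7.3 mg + 7.01 mg = 14.31 mg; the sum is limited to 1 decimal place (3 s.f.).
Carrying full precision, 14.31 ÷ 17 = 0.841764705882… mg; 17 has 2 s.f., so the result keeps min(3, 2) = 2 s.f.
Rounded to 2 significant figures: 0.84 mg.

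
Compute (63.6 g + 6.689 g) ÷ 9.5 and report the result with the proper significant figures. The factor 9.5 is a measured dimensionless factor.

63.6 g + 6.689 g = 70.289 g; the sum is limited to 1 decimal place (3 s.f.).
Carrying full precision, 70.289 ÷ 9.5 = 7.39884210526… g; 9.5 has 2 s.f., so the result keeps min(3, 2) = 2 s.f.
Rounded to 2 significant figures: 7.4 g.

7.4 g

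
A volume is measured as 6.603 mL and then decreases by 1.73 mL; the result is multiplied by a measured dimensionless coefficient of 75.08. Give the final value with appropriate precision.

366 mL

6.603 mL − 1.73 mL = 4.873 mL; the difference is limited to 2 decimal places (3 s.f.).
Carrying full precision, 4.873 × 75.08 = 365.86484 mL; 75.08 has 4 s.f., so the result keeps min(3, 4) = 3 s.f.
Rounded to 3 significant figures: 366 mL.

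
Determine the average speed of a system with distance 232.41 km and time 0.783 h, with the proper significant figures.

average speed = 232.41 km ÷ 0.783 h = 296.819923372… km/h.
232.41 has 5 significant figures; 0.783 has 3.
Division/multiplication keeps the fewest: 3 significant figures.
Rounded: 297 km/h.

297 km/h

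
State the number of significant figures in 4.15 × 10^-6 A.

3

4.15 × 10^-6: in scientific notation every digit of the coefficient is significant.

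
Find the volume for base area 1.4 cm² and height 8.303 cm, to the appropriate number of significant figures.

12 cm³

volume = 1.4 cm² × 8.303 cm = 11.6242 cm³.
1.4 has 2 significant figures; 8.303 has 4.
Division/multiplication keeps the fewest: 2 significant figures.
Rounded: 12 cm³.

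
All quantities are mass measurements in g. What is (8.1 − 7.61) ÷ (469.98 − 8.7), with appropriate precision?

8.1 − 7.61 = 0.49, limited to 1 d.p. → 1 s.f.; 469.98 − 8.7 = 461.28, limited to 1 d.p. → 4 s.f.
Carrying full precision, 0.49 ÷ 461.28 = 0.00106226153313…; keep min(1, 4) = 1 s.f.
Rounded to 1 significant figure: 0.001.

0.001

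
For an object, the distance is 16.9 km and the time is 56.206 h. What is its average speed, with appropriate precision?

average speed = 16.9 km ÷ 56.206 h = 0.300679642743… km/h.
16.9 has 3 significant figures; 56.206 has 5.
Division/multiplication keeps the fewest: 3 significant figures.
Rounded: 0.301 km/h.

0.301 km/h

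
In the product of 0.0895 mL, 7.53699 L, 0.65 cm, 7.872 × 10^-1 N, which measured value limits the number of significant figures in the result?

0.65 cm

0.0895 mL → 3 s.f.; 7.53699 L → 6 s.f.; 0.65 cm → 2 s.f.; 7.872 × 10^-1 N → 4 s.f.
The fewest is 2 significant figures, from 0.65 cm.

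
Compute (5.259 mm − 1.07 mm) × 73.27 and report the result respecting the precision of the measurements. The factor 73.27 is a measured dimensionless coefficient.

5.259 mm − 1.07 mm = 4.189 mm; the difference is limited to 2 decimal places (3 s.f.).
Carrying full precision, 4.189 × 73.27 = 306.92803 mm; 73.27 has 4 s.f., so the result keeps min(3, 4) = 3 s.f.
Rounded to 3 significant figures: 307 mm.

307 mm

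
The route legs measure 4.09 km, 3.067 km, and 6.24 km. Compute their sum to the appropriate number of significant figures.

4.09 km + 3.067 km + 6.24 km = 13.397 km.
Addition/subtraction keeps the fewest decimal places: 4.09 → 2 decimal places, 3.067 → 3 decimal places, 6.24 → 2 decimal places; limit is 2.
Rounded to 2 decimal places: 13.40 km.

13.40 km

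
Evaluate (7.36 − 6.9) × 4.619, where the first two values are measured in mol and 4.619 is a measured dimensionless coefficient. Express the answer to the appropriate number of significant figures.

2 mol

7.36 mol − 6.9 mol = 0.46 mol; the difference is limited to 1 decimal place (1 s.f.).
Carrying full precision, 0.46 × 4.619 = 2.12474 mol; 4.619 has 4 s.f., so the result keeps min(1, 4) = 1 s.f.
Rounded to 1 significant figure: 2 mol.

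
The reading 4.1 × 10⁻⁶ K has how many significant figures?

2

4.1 × 10⁻⁶: in scientific notation every digit of the coefficient is significant.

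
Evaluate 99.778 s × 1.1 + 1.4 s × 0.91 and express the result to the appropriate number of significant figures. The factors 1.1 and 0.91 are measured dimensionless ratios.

99.778 × 1.1 = 109.7558 → 1.1 × 10² s (2 s.f., last digit at the 10^1 place).
1.4 × 0.91 = 1.274 → 1.3 s (2 s.f., last digit at the 10^-1 place).
Sum: 111.0298 s; keep the coarser place, 10^1.
Result: 1.1 × 10² s.

1.1 × 10² s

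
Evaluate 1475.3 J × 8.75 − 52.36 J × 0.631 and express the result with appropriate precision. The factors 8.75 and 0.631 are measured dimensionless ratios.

1475.3 × 8.75 = 12908.875 → 1.29 × 10⁴ J (3 s.f., last digit at the 10^2 place).
52.36 × 0.631 = 33.03916 → 33.0 J (3 s.f., last digit at the 10^-1 place).
Difference: 12875.83584 J; keep the coarser place, 10^2.
Result: 1.29 × 10⁴ J.

1.29 × 10⁴ J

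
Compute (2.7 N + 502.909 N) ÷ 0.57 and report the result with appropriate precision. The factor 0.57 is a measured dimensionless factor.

2.7 N + 502.909 N = 505.609 N; the sum is limited to 1 decimal place (4 s.f.).
Carrying full precision, 505.609 ÷ 0.57 = 887.033333333… N; 0.57 has 2 s.f., so the result keeps min(4, 2) = 2 s.f.
Rounded to 2 significant figures: 8.9 × 10^2 N.

8.9 × 10^2 N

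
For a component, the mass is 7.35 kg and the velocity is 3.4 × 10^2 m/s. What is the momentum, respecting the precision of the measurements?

2.5 × 10^3 kg·m/s

momentum = 7.35 kg × 3.4 × 10^2 m/s = 2499 kg·m/s.
7.35 has 3 significant figures; 3.4 × 10^2 has 2.
Division/multiplication keeps the fewest: 2 significant figures.
Rounded: 2.5 × 10^3 kg·m/s.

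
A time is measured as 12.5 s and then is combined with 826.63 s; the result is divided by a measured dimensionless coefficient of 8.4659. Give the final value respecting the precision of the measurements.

12.5 s + 826.63 s = 839.13 s; the sum is limited to 1 decimal place (4 s.f.).
Carrying full precision, 839.13 ÷ 8.4659 = 99.1188178457… s; 8.4659 has 5 s.f., so the result keeps min(4, 5) = 4 s.f.
Rounded to 4 significant figures: 99.12 s.

99.12 s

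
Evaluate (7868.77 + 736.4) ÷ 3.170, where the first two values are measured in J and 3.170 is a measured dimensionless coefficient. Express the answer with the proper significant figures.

7868.77 J + 736.4 J = 8605.17 J; the sum is limited to 1 decimal place (5 s.f.).
Carrying full precision, 8605.17 ÷ 3.170 = 2714.56466877… J; 3.170 has 4 s.f., so the result keeps min(5, 4) = 4 s.f.
Rounded to 4 significant figures: 2715 J.

2715 J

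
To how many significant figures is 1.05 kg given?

1.05: zeros between nonzero digits are significant.

3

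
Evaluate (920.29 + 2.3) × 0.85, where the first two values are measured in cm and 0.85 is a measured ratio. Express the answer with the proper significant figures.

7.8 × 10^2 cm

920.29 cm + 2.3 cm = 922.59 cm; the sum is limited to 1 decimal place (4 s.f.).
Carrying full precision, 922.59 × 0.85 = 784.2015 cm; 0.85 has 2 s.f., so the result keeps min(4, 2) = 2 s.f.
Rounded to 2 significant figures: 7.8 × 10^2 cm.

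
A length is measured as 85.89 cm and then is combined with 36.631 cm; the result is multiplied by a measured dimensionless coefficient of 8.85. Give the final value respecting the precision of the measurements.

1.08 × 10^3 cm

85.89 cm + 36.631 cm = 122.521 cm; the sum is limited to 2 decimal places (5 s.f.).
Carrying full precision, 122.521 × 8.85 = 1084.31085 cm; 8.85 has 3 s.f., so the result keeps min(5, 3) = 3 s.f.
Rounded to 3 significant figures: 1.08 × 10^3 cm.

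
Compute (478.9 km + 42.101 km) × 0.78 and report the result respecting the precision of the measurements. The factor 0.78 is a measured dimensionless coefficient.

4.1 × 10² km

478.9 km + 42.101 km = 521.001 km; the sum is limited to 1 decimal place (4 s.f.).
Carrying full precision, 521.001 × 0.78 = 406.38078 km; 0.78 has 2 s.f., so the result keeps min(4, 2) = 2 s.f.
Rounded to 2 significant figures: 4.1 × 10² km.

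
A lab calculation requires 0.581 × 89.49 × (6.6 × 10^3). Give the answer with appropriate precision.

3.4 × 10^5

0.581 × 89.49 × (6.6 × 10^3) = 343158.354
Multiplication/division keeps the fewest significant figures: 0.581 → 3 s.f., 89.49 → 4 s.f., 6.6 × 10^3 → 2 s.f.; limit is 2.
Rounded to 2 significant figures: 3.4 × 10^5.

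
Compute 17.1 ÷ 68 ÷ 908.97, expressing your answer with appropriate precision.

2.8 × 10^-4

17.1 ÷ 68 ÷ 908.97 = 0.0002766544421…
Multiplication/division keeps the fewest significant figures: 17.1 → 3 s.f., 68 → 2 s.f., 908.97 → 5 s.f.; limit is 2.
Rounded to 2 significant figures: 2.8 × 10^-4.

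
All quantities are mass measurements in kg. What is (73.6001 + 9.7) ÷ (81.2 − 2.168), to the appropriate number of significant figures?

1.05

73.6001 + 9.7 = 83.3001, limited to 1 d.p. → 3 s.f.; 81.2 − 2.168 = 79.032, limited to 1 d.p. → 3 s.f.
Carrying full precision, 83.3001 ÷ 79.032 = 1.05400470695…; keep min(3, 3) = 3 s.f.
Rounded to 3 significant figures: 1.05.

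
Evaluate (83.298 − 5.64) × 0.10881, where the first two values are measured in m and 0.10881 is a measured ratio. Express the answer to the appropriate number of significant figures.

83.298 m − 5.64 m = 77.658 m; the difference is limited to 2 decimal places (4 s.f.).
Carrying full precision, 77.658 × 0.10881 = 8.44996698 m; 0.10881 has 5 s.f., so the result keeps min(4, 5) = 4 s.f.
Rounded to 4 significant figures: 8.450 m.

8.450 m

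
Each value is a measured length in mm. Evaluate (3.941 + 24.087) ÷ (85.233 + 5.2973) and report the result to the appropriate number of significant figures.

3.941 + 24.087 = 28.028, limited to 3 d.p. → 5 s.f.; 85.233 + 5.2973 = 90.5303, limited to 3 d.p. → 5 s.f.
Carrying full precision, 28.028 ÷ 90.5303 = 0.309598001995…; keep min(5, 5) = 5 s.f.
Rounded to 5 significant figures: 0.30960.

0.30960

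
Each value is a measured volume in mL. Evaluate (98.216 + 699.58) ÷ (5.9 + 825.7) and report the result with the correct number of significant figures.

0.9594

98.216 + 699.58 = 797.796, limited to 2 d.p. → 5 s.f.; 5.9 + 825.7 = 831.6, limited to 1 d.p. → 4 s.f.
Carrying full precision, 797.796 ÷ 831.6 = 0.959350649351…; keep min(5, 4) = 4 s.f.
Rounded to 4 significant figures: 0.9594.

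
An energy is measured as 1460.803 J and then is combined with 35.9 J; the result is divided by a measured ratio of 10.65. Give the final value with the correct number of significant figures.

1460.803 J + 35.9 J = 1496.703 J; the sum is limited to 1 decimal place (5 s.f.).
Carrying full precision, 1496.703 ÷ 10.65 = 140.535492958… J; 10.65 has 4 s.f., so the result keeps min(5, 4) = 4 s.f.
Rounded to 4 significant figures: 140.5 J.

140.5 J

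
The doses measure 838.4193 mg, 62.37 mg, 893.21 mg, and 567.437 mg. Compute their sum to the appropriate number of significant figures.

838.4193 mg + 62.37 mg + 893.21 mg + 567.437 mg = 2361.4363 mg.
Addition/subtraction keeps the fewest decimal places: 838.4193 → 4 decimal places, 62.37 → 2 decimal places, 893.21 → 2 decimal places, 567.437 → 3 decimal places; limit is 2.
Rounded to 2 decimal places: 2361.44 mg.

2361.44 mg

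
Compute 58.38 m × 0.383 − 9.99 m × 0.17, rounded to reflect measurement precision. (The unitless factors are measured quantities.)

20.7 m

58.38 × 0.383 = 22.35954 → 22.4 m (3 s.f., last digit at the 10^-1 place).
9.99 × 0.17 = 1.6983 → 1.7 m (2 s.f., last digit at the 10^-1 place).
Difference: 20.66124 m; keep the coarser place, 10^-1.
Result: 20.7 m.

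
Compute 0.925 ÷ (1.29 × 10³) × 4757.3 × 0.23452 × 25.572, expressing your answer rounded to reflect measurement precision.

0.925 ÷ (1.29 × 10³) × 4757.3 × 0.23452 × 25.572 = 20.4577158927…
Multiplication/division keeps the fewest significant figures: 0.925 → 3 s.f., 1.29 × 10³ → 3 s.f., 4757.3 → 5 s.f., 0.23452 → 5 s.f., 25.572 → 5 s.f.; limit is 3.
Rounded to 3 significant figures: 20.5.

20.5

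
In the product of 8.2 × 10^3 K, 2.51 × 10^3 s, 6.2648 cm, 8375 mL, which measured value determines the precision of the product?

8.2 × 10^3 K

8.2 × 10^3 K → 2 s.f.; 2.51 × 10^3 s → 3 s.f.; 6.2648 cm → 5 s.f.; 8375 mL → 4 s.f.
The fewest is 2 significant figures, from 8.2 × 10^3 K.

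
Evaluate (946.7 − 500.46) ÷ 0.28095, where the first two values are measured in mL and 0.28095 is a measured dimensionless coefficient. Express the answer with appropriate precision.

1588 mL

946.7 mL − 500.46 mL = 446.24 mL; the difference is limited to 1 decimal place (4 s.f.).
Carrying full precision, 446.24 ÷ 0.28095 = 1588.32532479… mL; 0.28095 has 5 s.f., so the result keeps min(4, 5) = 4 s.f.
Rounded to 4 significant figures: 1588 mL.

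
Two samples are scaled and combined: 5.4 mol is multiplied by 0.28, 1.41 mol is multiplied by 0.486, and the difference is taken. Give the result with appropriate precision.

0.8 mol

5.4 × 0.28 = 1.512 → 1.5 mol (2 s.f., last digit at the 10^-1 place).
1.41 × 0.486 = 0.68526 → 6.85 × 10⁻¹ mol (3 s.f., last digit at the 10^-3 place).
Difference: 0.82674 mol; keep the coarser place, 10^-1.
Result: 0.8 mol.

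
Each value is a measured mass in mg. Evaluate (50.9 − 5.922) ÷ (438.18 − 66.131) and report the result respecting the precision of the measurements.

50.9 − 5.922 = 44.978, limited to 1 d.p. → 3 s.f.; 438.18 − 66.131 = 372.049, limited to 2 d.p. → 5 s.f.
Carrying full precision, 44.978 ÷ 372.049 = 0.120892678115…; keep min(3, 5) = 3 s.f.
Rounded to 3 significant figures: 0.121.

0.121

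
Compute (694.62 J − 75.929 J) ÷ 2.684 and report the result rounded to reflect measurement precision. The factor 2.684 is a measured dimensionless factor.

694.62 J − 75.929 J = 618.691 J; the difference is limited to 2 decimal places (5 s.f.).
Carrying full precision, 618.691 ÷ 2.684 = 230.510804769… J; 2.684 has 4 s.f., so the result keeps min(5, 4) = 4 s.f.
Rounded to 4 significant figures: 230.5 J.

230.5 J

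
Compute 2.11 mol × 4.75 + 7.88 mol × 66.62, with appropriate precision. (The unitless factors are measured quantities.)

2.11 × 4.75 = 10.0225 → 10.0 mol (3 s.f., last digit at the 10^-1 place).
7.88 × 66.62 = 524.9656 → 525 mol (3 s.f., last digit at the 10^0 place).
Sum: 534.9881 mol; keep the coarser place, 10^0.
Result: 535 mol.

535 mol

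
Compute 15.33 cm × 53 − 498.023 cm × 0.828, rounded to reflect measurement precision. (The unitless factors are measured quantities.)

4.0 × 10² cm

15.33 × 53 = 812.49 → 8.1 × 10² cm (2 s.f., last digit at the 10^1 place).
498.023 × 0.828 = 412.363044 → 412 cm (3 s.f., last digit at the 10^0 place).
Difference: 400.126956 cm; keep the coarser place, 10^1.
Result: 4.0 × 10² cm.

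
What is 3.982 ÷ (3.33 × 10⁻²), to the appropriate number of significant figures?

3.982 ÷ (3.33 × 10⁻²) = 119.57957958…
Multiplication/division keeps the fewest significant figures: 3.982 → 4 s.f., 3.33 × 10⁻² → 3 s.f.; limit is 3.
Rounded to 3 significant figures: 120.

120.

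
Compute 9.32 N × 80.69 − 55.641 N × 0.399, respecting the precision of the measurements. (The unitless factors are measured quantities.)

9.32 × 80.69 = 752.0308 → 752 N (3 s.f., last digit at the 10^0 place).
55.641 × 0.399 = 22.200759 → 22.2 N (3 s.f., last digit at the 10^-1 place).
Difference: 729.830041 N; keep the coarser place, 10^0.
Result: 7.30 × 10² N.

7.30 × 10² N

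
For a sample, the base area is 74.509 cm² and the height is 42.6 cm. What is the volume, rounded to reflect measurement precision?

volume = 74.509 cm² × 42.6 cm = 3174.0834 cm³.
74.509 has 5 significant figures; 42.6 has 3.
Division/multiplication keeps the fewest: 3 significant figures.
Rounded: 3.17 × 10³ cm³.

3.17 × 10³ cm³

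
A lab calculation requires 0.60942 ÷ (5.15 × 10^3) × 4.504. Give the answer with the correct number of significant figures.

5.33 × 10^-4

0.60942 ÷ (5.15 × 10^3) × 4.504 = 0.000532976248544…
Multiplication/division keeps the fewest significant figures: 0.60942 → 5 s.f., 5.15 × 10^3 → 3 s.f., 4.504 → 4 s.f.; limit is 3.
Rounded to 3 significant figures: 5.33 × 10^-4.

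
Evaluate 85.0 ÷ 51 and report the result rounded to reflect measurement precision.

1.7

85.0 ÷ 51 = 1.66666666667…
Multiplication/division keeps the fewest significant figures: 85.0 → 3 s.f., 51 → 2 s.f.; limit is 2.
Rounded to 2 significant figures: 1.7.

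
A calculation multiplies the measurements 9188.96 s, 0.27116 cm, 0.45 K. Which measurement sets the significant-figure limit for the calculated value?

0.45 K

9188.96 s → 6 s.f.; 0.27116 cm → 5 s.f.; 0.45 K → 2 s.f.
The fewest is 2 significant figures, from 0.45 K.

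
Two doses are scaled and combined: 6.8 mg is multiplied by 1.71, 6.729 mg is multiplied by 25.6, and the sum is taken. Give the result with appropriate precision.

6.8 × 1.71 = 11.628 → 12 mg (2 s.f., last digit at the 10^0 place).
6.729 × 25.6 = 172.2624 → 172 mg (3 s.f., last digit at the 10^0 place).
Sum: 183.8904 mg; keep the coarser place, 10^0.
Result: 184 mg.

184 mg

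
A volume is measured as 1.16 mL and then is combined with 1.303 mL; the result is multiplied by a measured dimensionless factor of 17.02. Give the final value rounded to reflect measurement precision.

41.9 mL

1.16 mL + 1.303 mL = 2.463 mL; the sum is limited to 2 decimal places (3 s.f.).
Carrying full precision, 2.463 × 17.02 = 41.92026 mL; 17.02 has 4 s.f., so the result keeps min(3, 4) = 3 s.f.
Rounded to 3 significant figures: 41.9 mL.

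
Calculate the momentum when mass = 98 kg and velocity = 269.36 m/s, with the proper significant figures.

2.6 × 10⁴ kg·m/s

momentum = 98 kg × 269.36 m/s = 26397.28 kg·m/s.
98 has 2 significant figures; 269.36 has 5.
Division/multiplication keeps the fewest: 2 significant figures.
Rounded: 2.6 × 10⁴ kg·m/s.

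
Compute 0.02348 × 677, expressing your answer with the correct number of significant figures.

15.9

0.02348 × 677 = 15.89596
Multiplication/division keeps the fewest significant figures: 0.02348 → 4 s.f., 677 → 3 s.f.; limit is 3.
Rounded to 3 significant figures: 15.9.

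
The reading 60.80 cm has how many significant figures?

4

60.80: trailing zeros after a decimal point are significant; zeros between nonzero digits are significant.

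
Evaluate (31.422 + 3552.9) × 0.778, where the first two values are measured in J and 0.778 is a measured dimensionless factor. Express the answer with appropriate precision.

2.79 × 10³ J

31.422 J + 3552.9 J = 3584.322 J; the sum is limited to 1 decimal place (5 s.f.).
Carrying full precision, 3584.322 × 0.778 = 2788.602516 J; 0.778 has 3 s.f., so the result keeps min(5, 3) = 3 s.f.
Rounded to 3 significant figures: 2.79 × 10³ J.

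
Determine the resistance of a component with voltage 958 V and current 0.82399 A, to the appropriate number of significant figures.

resistance = 958 V ÷ 0.82399 A = 1162.63546888… Ω.
958 has 3 significant figures; 0.82399 has 5.
Division/multiplication keeps the fewest: 3 significant figures.
Rounded: 1.16 × 10³ Ω.

1.16 × 10³ Ω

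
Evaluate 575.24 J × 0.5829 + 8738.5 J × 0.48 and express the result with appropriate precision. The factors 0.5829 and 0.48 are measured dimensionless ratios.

4.5 × 10³ J

575.24 × 0.5829 = 335.307396 → 335.3 J (4 s.f., last digit at the 10^-1 place).
8738.5 × 0.48 = 4194.48 → 4.2 × 10³ J (2 s.f., last digit at the 10^2 place).
Sum: 4529.787396 J; keep the coarser place, 10^2.
Result: 4.5 × 10³ J.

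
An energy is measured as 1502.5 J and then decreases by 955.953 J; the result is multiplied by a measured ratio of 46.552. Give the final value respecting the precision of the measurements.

1502.5 J − 955.953 J = 546.547 J; the difference is limited to 1 decimal place (4 s.f.).
Carrying full precision, 546.547 × 46.552 = 25442.855944 J; 46.552 has 5 s.f., so the result keeps min(4, 5) = 4 s.f.
Rounded to 4 significant figures: 2.544 × 10^4 J.

2.544 × 10^4 J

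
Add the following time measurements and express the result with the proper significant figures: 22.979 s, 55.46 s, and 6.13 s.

22.979 s + 55.46 s + 6.13 s = 84.569 s.
Addition/subtraction keeps the fewest decimal places: 22.979 → 3 decimal places, 55.46 → 2 decimal places, 6.13 → 2 decimal places; limit is 2.
Rounded to 2 decimal places: 84.57 s.

84.57 s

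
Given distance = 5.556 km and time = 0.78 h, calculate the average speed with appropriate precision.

average speed = 5.556 km ÷ 0.78 h = 7.12307692308… km/h.
5.556 has 4 significant figures; 0.78 has 2.
Division/multiplication keeps the fewest: 2 significant figures.
Rounded: 7.1 km/h.

7.1 km/h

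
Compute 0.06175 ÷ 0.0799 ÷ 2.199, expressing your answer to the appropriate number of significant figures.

0.351

0.06175 ÷ 0.0799 ÷ 2.199 = 0.351451137478…
Multiplication/division keeps the fewest significant figures: 0.06175 → 4 s.f., 0.0799 → 3 s.f., 2.199 → 4 s.f.; limit is 3.
Rounded to 3 significant figures: 0.351.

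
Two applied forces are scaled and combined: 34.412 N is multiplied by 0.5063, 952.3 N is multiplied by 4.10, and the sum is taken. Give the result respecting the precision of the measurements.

34.412 × 0.5063 = 17.4227956 → 17.42 N (4 s.f., last digit at the 10^-2 place).
952.3 × 4.10 = 3904.43 → 3.90 × 10³ N (3 s.f., last digit at the 10^1 place).
Sum: 3921.8527956 N; keep the coarser place, 10^1.
Result: 3.92 × 10³ N.

3.92 × 10³ N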